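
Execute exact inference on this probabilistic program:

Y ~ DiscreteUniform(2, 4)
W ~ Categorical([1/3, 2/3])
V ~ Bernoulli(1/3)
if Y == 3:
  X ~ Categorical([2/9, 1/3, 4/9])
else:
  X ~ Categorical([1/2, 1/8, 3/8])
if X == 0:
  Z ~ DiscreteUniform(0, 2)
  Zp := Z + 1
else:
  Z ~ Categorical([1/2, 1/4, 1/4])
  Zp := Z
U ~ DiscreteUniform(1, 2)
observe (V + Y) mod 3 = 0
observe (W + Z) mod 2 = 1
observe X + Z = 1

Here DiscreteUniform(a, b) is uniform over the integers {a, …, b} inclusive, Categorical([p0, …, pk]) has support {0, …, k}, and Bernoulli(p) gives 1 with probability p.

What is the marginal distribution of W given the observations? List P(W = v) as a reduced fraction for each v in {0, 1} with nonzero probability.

P(W=0) = 68/239, P(W=1) = 171/239

Enumerate traces; 8 have nonzero weight after conditioning:
  (Y=2, W=0, V=1, X=0, Z=1, U=1) weight 1/324
  (Y=2, W=0, V=1, X=0, Z=1, U=2) weight 1/324
  (Y=2, W=1, V=1, X=1, Z=0, U=1) weight 1/432
  (Y=2, W=1, V=1, X=1, Z=0, U=2) weight 1/432
  (Y=3, W=0, V=0, X=0, Z=1, U=1) weight 2/729
  (Y=3, W=0, V=0, X=0, Z=1, U=2) weight 2/729
  (Y=3, W=1, V=0, X=1, Z=0, U=1) weight 1/81
  (Y=3, W=1, V=0, X=1, Z=0, U=2) weight 1/81
Group by W:
  weight(W=0) = 17/1458
  weight(W=1) = 19/648
Total weight = 17/1458 + 19/648 = 239/5832
P(W=0 | obs) = 17/1458 / 239/5832 = 68/239
P(W=1 | obs) = 19/648 / 239/5832 = 171/239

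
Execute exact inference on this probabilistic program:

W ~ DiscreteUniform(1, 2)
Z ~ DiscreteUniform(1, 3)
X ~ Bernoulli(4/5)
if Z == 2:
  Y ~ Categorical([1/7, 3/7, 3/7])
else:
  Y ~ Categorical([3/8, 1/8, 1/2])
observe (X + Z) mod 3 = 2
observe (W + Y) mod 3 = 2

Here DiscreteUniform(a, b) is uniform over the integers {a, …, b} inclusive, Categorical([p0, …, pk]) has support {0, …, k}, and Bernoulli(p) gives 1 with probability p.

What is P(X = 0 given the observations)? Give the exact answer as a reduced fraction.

Enumerate traces; 4 have nonzero weight after conditioning:
  (W=1, Z=1, X=1, Y=1) weight 1/60
  (W=1, Z=2, X=0, Y=1) weight 1/70
  (W=2, Z=1, X=1, Y=0) weight 1/20
  (W=2, Z=2, X=0, Y=0) weight 1/210
Group by X:
  weight(X=0) = 2/105
  weight(X=1) = 1/15
Total weight = 2/105 + 1/15 = 3/35
P(X=0 | obs) = 2/105 / 3/35 = 2/9
P(X=1 | obs) = 1/15 / 3/35 = 7/9

P(X = 0 | obs) = 2/9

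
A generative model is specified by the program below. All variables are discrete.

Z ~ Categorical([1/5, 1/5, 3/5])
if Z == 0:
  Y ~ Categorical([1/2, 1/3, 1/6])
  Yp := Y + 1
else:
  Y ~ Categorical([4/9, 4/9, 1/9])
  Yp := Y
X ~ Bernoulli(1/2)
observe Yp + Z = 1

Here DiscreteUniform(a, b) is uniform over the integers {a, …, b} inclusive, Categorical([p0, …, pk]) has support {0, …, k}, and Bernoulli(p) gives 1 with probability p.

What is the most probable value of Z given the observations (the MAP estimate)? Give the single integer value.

Enumerate traces; 4 have nonzero weight after conditioning:
  (Z=0, Y=0, X=0) weight 1/20
  (Z=0, Y=0, X=1) weight 1/20
  (Z=1, Y=0, X=0) weight 2/45
  (Z=1, Y=0, X=1) weight 2/45
Group by Z:
  weight(Z=0) = 1/10
  weight(Z=1) = 4/45
Total weight = 1/10 + 4/45 = 17/90
P(Z=0 | obs) = 1/10 / 17/90 = 9/17
P(Z=1 | obs) = 4/45 / 17/90 = 8/17
argmax = 0

argmax_v P(Z = v | obs) = 0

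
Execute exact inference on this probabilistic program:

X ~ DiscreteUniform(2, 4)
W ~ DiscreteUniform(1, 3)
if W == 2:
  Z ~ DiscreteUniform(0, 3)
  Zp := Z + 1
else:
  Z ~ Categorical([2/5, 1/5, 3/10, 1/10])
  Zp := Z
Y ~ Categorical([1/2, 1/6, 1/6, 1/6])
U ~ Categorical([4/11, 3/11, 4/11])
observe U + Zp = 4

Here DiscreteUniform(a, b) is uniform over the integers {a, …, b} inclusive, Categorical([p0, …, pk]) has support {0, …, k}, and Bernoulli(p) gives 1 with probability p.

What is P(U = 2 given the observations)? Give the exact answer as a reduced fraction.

P(U = 2 | obs) = 68/115

Enumerate traces; 84 have nonzero weight after conditioning:
  (X=2, W=1, Z=2, Y=0, U=2) weight 1/165
  (X=2, W=1, Z=2, Y=1, U=2) weight 1/495
  (X=2, W=1, Z=2, Y=2, U=2) weight 1/495
  (X=2, W=1, Z=2, Y=3, U=2) weight 1/495
  (X=2, W=1, Z=3, Y=0, U=1) weight 1/660
  (X=2, W=1, Z=3, Y=1, U=1) weight 1/1980
  (X=2, W=1, Z=3, Y=2, U=1) weight 1/1980
  (X=2, W=1, Z=3, Y=3, U=1) weight 1/1980
  (X=2, W=2, Z=3, Y=0, U=0) weight 1/198
  … 75 more
Group by U:
  weight(U=0) = 1/33
  weight(U=1) = 9/220
  weight(U=2) = 17/165
Total weight = 1/33 + 9/220 + 17/165 = 23/132
P(U=0 | obs) = 1/33 / 23/132 = 4/23
P(U=1 | obs) = 9/220 / 23/132 = 27/115
P(U=2 | obs) = 17/165 / 23/132 = 68/115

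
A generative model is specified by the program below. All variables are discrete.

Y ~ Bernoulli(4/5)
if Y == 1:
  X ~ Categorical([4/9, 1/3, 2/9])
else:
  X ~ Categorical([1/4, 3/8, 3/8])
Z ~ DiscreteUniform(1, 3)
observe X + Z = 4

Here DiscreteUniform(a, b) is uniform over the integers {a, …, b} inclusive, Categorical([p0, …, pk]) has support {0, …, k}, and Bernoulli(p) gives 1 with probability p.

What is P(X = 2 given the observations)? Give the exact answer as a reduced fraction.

P(X = 2 | obs) = 91/214

Enumerate traces; 4 have nonzero weight after conditioning:
  (Y=0, X=1, Z=3) weight 1/40
  (Y=0, X=2, Z=2) weight 1/40
  (Y=1, X=1, Z=3) weight 4/45
  (Y=1, X=2, Z=2) weight 8/135
Group by X:
  weight(X=1) = 41/360
  weight(X=2) = 91/1080
Total weight = 41/360 + 91/1080 = 107/540
P(X=1 | obs) = 41/360 / 107/540 = 123/214
P(X=2 | obs) = 91/1080 / 107/540 = 91/214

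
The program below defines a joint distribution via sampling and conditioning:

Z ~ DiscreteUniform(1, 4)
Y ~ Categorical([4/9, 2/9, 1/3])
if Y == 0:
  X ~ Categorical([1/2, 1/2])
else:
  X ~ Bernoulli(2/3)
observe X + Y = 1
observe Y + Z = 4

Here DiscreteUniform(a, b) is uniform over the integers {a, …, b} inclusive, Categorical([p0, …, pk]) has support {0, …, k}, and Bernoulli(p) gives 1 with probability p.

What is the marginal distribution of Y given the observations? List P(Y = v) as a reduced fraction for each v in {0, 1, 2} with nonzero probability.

Enumerate traces; 2 have nonzero weight after conditioning:
  (Z=3, Y=1, X=0) weight 1/54
  (Z=4, Y=0, X=1) weight 1/18
Group by Y:
  weight(Y=0) = 1/18
  weight(Y=1) = 1/54
Total weight = 1/18 + 1/54 = 2/27
P(Y=0 | obs) = 1/18 / 2/27 = 3/4
P(Y=1 | obs) = 1/54 / 2/27 = 1/4

P(Y=0) = 3/4, P(Y=1) = 1/4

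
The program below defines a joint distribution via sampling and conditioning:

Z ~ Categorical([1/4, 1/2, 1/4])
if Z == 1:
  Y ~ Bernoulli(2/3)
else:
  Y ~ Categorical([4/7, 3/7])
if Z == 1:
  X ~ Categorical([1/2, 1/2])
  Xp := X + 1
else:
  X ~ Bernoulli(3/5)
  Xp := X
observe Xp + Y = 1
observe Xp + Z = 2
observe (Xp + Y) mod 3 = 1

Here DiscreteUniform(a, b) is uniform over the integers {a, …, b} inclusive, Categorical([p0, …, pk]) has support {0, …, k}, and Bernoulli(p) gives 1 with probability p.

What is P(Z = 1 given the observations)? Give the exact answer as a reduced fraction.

Enumerate traces; 2 have nonzero weight after conditioning:
  (Z=1, Y=0, X=0) weight 1/12
  (Z=2, Y=1, X=0) weight 3/70
Group by Z:
  weight(Z=1) = 1/12
  weight(Z=2) = 3/70
Total weight = 1/12 + 3/70 = 53/420
P(Z=1 | obs) = 1/12 / 53/420 = 35/53
P(Z=2 | obs) = 3/70 / 53/420 = 18/53

P(Z = 1 | obs) = 35/53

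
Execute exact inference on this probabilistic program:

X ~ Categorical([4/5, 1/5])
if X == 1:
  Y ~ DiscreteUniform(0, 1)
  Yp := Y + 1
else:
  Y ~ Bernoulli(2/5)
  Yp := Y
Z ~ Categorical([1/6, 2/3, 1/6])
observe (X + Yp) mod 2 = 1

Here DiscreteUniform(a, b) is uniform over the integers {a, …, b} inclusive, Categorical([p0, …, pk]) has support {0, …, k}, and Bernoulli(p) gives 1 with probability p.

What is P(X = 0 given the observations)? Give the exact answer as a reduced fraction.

P(X = 0 | obs) = 16/21

Enumerate traces; 6 have nonzero weight after conditioning:
  (X=0, Y=1, Z=0) weight 4/75
  (X=0, Y=1, Z=1) weight 16/75
  (X=0, Y=1, Z=2) weight 4/75
  (X=1, Y=1, Z=0) weight 1/60
  (X=1, Y=1, Z=1) weight 1/15
  (X=1, Y=1, Z=2) weight 1/60
Group by X:
  weight(X=0) = 8/25
  weight(X=1) = 1/10
Total weight = 8/25 + 1/10 = 21/50
P(X=0 | obs) = 8/25 / 21/50 = 16/21
P(X=1 | obs) = 1/10 / 21/50 = 5/21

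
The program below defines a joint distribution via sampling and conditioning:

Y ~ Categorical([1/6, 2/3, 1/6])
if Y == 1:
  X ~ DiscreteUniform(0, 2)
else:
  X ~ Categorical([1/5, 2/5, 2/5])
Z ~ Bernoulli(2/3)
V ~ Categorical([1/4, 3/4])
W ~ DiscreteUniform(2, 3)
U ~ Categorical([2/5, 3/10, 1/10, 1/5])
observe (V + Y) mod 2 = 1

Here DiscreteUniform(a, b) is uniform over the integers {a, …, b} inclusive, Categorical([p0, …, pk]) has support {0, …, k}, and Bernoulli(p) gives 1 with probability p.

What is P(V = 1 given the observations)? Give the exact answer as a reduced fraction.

P(V = 1 | obs) = 3/5

Enumerate traces; 144 have nonzero weight after conditioning:
  (Y=0, X=0, Z=0, V=1, W=2, U=0) weight 1/600
  (Y=0, X=0, Z=0, V=1, W=2, U=1) weight 1/800
  (Y=0, X=0, Z=0, V=1, W=2, U=2) weight 1/2400
  (Y=0, X=0, Z=0, V=1, W=2, U=3) weight 1/1200
  (Y=0, X=0, Z=0, V=1, W=3, U=0) weight 1/600
  (Y=0, X=0, Z=0, V=1, W=3, U=1) weight 1/800
  (Y=0, X=0, Z=0, V=1, W=3, U=2) weight 1/2400
  (Y=0, X=0, Z=0, V=1, W=3, U=3) weight 1/1200
  (Y=1, X=0, Z=0, V=0, W=2, U=0) weight 1/270
  … 135 more
Group by V:
  weight(V=0) = 1/6
  weight(V=1) = 1/4
Total weight = 1/6 + 1/4 = 5/12
P(V=0 | obs) = 1/6 / 5/12 = 2/5
P(V=1 | obs) = 1/4 / 5/12 = 3/5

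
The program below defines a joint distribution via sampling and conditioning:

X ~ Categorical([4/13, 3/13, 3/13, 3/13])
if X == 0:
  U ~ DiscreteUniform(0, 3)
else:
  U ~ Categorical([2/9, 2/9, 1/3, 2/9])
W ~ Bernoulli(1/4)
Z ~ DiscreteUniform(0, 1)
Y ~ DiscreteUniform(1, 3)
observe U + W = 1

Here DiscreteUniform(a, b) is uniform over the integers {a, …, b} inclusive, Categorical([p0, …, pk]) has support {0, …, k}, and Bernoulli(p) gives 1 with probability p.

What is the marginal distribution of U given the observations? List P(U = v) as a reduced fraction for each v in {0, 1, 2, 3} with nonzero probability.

Enumerate traces; 48 have nonzero weight after conditioning:
  (X=0, U=0, W=1, Z=0, Y=1) weight 1/312
  (X=0, U=0, W=1, Z=0, Y=2) weight 1/312
  (X=0, U=0, W=1, Z=0, Y=3) weight 1/312
  (X=0, U=0, W=1, Z=1, Y=1) weight 1/312
  (X=0, U=0, W=1, Z=1, Y=2) weight 1/312
  (X=0, U=0, W=1, Z=1, Y=3) weight 1/312
  (X=0, U=1, W=0, Z=0, Y=1) weight 1/104
  (X=0, U=1, W=0, Z=0, Y=2) weight 1/104
  … 40 more
Group by U:
  weight(U=0) = 3/52
  weight(U=1) = 9/52
Total weight = 3/52 + 9/52 = 3/13
P(U=0 | obs) = 3/52 / 3/13 = 1/4
P(U=1 | obs) = 9/52 / 3/13 = 3/4

P(U=0) = 1/4, P(U=1) = 3/4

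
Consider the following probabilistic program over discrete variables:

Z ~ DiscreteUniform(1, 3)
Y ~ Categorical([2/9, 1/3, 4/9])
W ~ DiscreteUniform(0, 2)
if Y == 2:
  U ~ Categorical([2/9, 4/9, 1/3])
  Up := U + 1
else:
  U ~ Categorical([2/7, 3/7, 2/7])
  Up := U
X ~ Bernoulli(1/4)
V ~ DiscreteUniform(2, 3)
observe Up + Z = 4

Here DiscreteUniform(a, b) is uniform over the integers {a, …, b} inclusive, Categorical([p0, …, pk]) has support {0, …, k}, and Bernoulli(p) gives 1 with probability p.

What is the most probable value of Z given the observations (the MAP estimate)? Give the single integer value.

Enumerate traces; 84 have nonzero weight after conditioning:
  (Z=1, Y=2, W=0, U=2, X=0, V=2) weight 1/162
  (Z=1, Y=2, W=0, U=2, X=0, V=3) weight 1/162
  (Z=1, Y=2, W=0, U=2, X=1, V=2) weight 1/486
  (Z=1, Y=2, W=0, U=2, X=1, V=3) weight 1/486
  (Z=1, Y=2, W=1, U=2, X=0, V=2) weight 1/162
  (Z=1, Y=2, W=1, U=2, X=0, V=3) weight 1/162
  (Z=1, Y=2, W=1, U=2, X=1, V=2) weight 1/486
  (Z=1, Y=2, W=1, U=2, X=1, V=3) weight 1/486
  (Z=2, Y=0, W=0, U=2, X=0, V=2) weight 1/378
  (Z=3, Y=0, W=0, U=1, X=0, V=2) weight 1/252
  … 74 more
Group by Z:
  weight(Z=1) = 4/81
  weight(Z=2) = 202/1701
  weight(Z=3) = 191/1701
Total weight = 4/81 + 202/1701 + 191/1701 = 53/189
P(Z=1 | obs) = 4/81 / 53/189 = 28/159
P(Z=2 | obs) = 202/1701 / 53/189 = 202/477
P(Z=3 | obs) = 191/1701 / 53/189 = 191/477
argmax = 2

argmax_v P(Z = v | obs) = 2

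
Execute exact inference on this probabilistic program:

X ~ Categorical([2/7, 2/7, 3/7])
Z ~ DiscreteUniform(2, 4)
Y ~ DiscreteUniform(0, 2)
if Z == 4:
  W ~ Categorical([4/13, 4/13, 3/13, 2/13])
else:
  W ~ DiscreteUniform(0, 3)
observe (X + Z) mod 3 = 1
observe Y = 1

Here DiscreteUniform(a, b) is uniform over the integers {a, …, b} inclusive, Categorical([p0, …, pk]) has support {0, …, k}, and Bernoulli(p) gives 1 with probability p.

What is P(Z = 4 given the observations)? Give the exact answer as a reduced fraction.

P(Z = 4 | obs) = 2/7

Enumerate traces; 12 have nonzero weight after conditioning:
  (X=0, Z=4, Y=1, W=0) weight 8/819
  (X=0, Z=4, Y=1, W=1) weight 8/819
  (X=0, Z=4, Y=1, W=2) weight 2/273
  (X=0, Z=4, Y=1, W=3) weight 4/819
  (X=1, Z=3, Y=1, W=0) weight 1/126
  (X=1, Z=3, Y=1, W=1) weight 1/126
  (X=1, Z=3, Y=1, W=2) weight 1/126
  (X=1, Z=3, Y=1, W=3) weight 1/126
  (X=2, Z=2, Y=1, W=0) weight 1/84
  … 3 more
Group by Z:
  weight(Z=2) = 1/21
  weight(Z=3) = 2/63
  weight(Z=4) = 2/63
Total weight = 1/21 + 2/63 + 2/63 = 1/9
P(Z=2 | obs) = 1/21 / 1/9 = 3/7
P(Z=3 | obs) = 2/63 / 1/9 = 2/7
P(Z=4 | obs) = 2/63 / 1/9 = 2/7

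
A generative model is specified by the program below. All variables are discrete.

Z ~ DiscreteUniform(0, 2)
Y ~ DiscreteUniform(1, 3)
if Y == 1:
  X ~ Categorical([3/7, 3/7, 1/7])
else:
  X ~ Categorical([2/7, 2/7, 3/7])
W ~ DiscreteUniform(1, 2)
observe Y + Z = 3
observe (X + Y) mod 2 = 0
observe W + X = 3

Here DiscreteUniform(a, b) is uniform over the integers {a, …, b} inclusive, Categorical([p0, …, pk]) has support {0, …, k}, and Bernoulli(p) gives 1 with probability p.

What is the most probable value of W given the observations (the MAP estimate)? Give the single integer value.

argmax_v P(W = v | obs) = 2

Enumerate traces; 3 have nonzero weight after conditioning:
  (Z=0, Y=3, X=1, W=2) weight 1/63
  (Z=1, Y=2, X=2, W=1) weight 1/42
  (Z=2, Y=1, X=1, W=2) weight 1/42
Group by W:
  weight(W=1) = 1/42
  weight(W=2) = 5/126
Total weight = 1/42 + 5/126 = 4/63
P(W=1 | obs) = 1/42 / 4/63 = 3/8
P(W=2 | obs) = 5/126 / 4/63 = 5/8
argmax = 2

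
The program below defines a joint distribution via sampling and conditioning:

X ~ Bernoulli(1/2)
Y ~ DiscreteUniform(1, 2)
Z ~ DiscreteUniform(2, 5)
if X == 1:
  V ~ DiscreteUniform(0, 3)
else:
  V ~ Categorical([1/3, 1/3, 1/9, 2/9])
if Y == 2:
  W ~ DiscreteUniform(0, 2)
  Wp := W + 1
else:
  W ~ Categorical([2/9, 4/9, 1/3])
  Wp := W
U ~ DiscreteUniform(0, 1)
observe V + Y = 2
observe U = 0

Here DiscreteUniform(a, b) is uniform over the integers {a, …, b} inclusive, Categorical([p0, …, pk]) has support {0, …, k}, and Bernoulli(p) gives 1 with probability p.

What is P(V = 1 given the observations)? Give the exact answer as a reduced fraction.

P(V = 1 | obs) = 1/2

Enumerate traces; 48 have nonzero weight after conditioning:
  (X=0, Y=1, Z=2, V=1, W=0, U=0) weight 1/432
  (X=0, Y=1, Z=2, V=1, W=1, U=0) weight 1/216
  (X=0, Y=1, Z=2, V=1, W=2, U=0) weight 1/288
  (X=0, Y=1, Z=3, V=1, W=0, U=0) weight 1/432
  (X=0, Y=1, Z=3, V=1, W=1, U=0) weight 1/216
  (X=0, Y=1, Z=3, V=1, W=2, U=0) weight 1/288
  (X=0, Y=1, Z=4, V=1, W=0, U=0) weight 1/432
  (X=0, Y=1, Z=4, V=1, W=1, U=0) weight 1/216
  (X=0, Y=2, Z=2, V=0, W=0, U=0) weight 1/288
  … 39 more
Group by V:
  weight(V=0) = 7/96
  weight(V=1) = 7/96
Total weight = 7/96 + 7/96 = 7/48
P(V=0 | obs) = 7/96 / 7/48 = 1/2
P(V=1 | obs) = 7/96 / 7/48 = 1/2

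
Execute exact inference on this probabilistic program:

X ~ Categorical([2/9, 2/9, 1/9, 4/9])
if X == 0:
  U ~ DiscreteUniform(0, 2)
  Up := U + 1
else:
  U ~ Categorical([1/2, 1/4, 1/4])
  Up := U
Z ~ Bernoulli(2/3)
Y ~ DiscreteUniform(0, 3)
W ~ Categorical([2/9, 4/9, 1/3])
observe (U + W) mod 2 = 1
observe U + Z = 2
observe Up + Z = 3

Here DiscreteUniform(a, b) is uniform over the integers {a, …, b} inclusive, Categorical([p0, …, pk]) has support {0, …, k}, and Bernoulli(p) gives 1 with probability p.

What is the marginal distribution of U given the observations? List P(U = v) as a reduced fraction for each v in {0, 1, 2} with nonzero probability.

P(U=1) = 5/7, P(U=2) = 2/7

Enumerate traces; 12 have nonzero weight after conditioning:
  (X=0, U=1, Z=1, Y=0, W=0) weight 2/729
  (X=0, U=1, Z=1, Y=0, W=2) weight 1/243
  (X=0, U=1, Z=1, Y=1, W=0) weight 2/729
  (X=0, U=1, Z=1, Y=1, W=2) weight 1/243
  (X=0, U=1, Z=1, Y=2, W=0) weight 2/729
  (X=0, U=1, Z=1, Y=2, W=2) weight 1/243
  (X=0, U=1, Z=1, Y=3, W=0) weight 2/729
  (X=0, U=1, Z=1, Y=3, W=2) weight 1/243
  (X=0, U=2, Z=0, Y=0, W=1) weight 2/729
  … 3 more
Group by U:
  weight(U=1) = 20/729
  weight(U=2) = 8/729
Total weight = 20/729 + 8/729 = 28/729
P(U=1 | obs) = 20/729 / 28/729 = 5/7
P(U=2 | obs) = 8/729 / 28/729 = 2/7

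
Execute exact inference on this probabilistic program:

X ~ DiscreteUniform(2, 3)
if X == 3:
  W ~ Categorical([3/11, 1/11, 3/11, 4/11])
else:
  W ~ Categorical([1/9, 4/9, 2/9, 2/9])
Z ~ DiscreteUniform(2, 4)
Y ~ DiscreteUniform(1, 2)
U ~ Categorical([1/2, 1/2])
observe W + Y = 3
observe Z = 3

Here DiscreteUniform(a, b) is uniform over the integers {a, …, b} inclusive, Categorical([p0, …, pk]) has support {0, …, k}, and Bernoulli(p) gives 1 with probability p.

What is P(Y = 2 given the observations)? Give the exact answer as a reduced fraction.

Enumerate traces; 8 have nonzero weight after conditioning:
  (X=2, W=1, Z=3, Y=2, U=0) weight 1/54
  (X=2, W=1, Z=3, Y=2, U=1) weight 1/54
  (X=2, W=2, Z=3, Y=1, U=0) weight 1/108
  (X=2, W=2, Z=3, Y=1, U=1) weight 1/108
  (X=3, W=1, Z=3, Y=2, U=0) weight 1/264
  (X=3, W=1, Z=3, Y=2, U=1) weight 1/264
  (X=3, W=2, Z=3, Y=1, U=0) weight 1/88
  (X=3, W=2, Z=3, Y=1, U=1) weight 1/88
Group by Y:
  weight(Y=1) = 49/1188
  weight(Y=2) = 53/1188
Total weight = 49/1188 + 53/1188 = 17/198
P(Y=1 | obs) = 49/1188 / 17/198 = 49/102
P(Y=2 | obs) = 53/1188 / 17/198 = 53/102

P(Y = 2 | obs) = 53/102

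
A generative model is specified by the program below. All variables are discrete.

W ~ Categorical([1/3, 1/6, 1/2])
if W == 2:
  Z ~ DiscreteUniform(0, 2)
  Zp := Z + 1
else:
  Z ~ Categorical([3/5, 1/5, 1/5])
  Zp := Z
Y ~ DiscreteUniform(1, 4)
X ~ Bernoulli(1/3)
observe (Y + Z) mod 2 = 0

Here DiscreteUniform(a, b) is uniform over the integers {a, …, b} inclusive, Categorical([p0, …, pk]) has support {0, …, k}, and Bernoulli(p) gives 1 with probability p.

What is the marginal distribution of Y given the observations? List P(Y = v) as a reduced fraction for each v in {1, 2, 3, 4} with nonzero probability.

Enumerate traces; 36 have nonzero weight after conditioning:
  (W=0, Z=0, Y=2, X=0) weight 1/30
  (W=0, Z=0, Y=2, X=1) weight 1/60
  (W=0, Z=0, Y=4, X=0) weight 1/30
  (W=0, Z=0, Y=4, X=1) weight 1/60
  (W=0, Z=1, Y=1, X=0) weight 1/90
  (W=0, Z=1, Y=1, X=1) weight 1/180
  (W=0, Z=1, Y=3, X=0) weight 1/90
  (W=0, Z=1, Y=3, X=1) weight 1/180
  … 28 more
Group by Y:
  weight(Y=1) = 1/15
  weight(Y=2) = 11/60
  weight(Y=3) = 1/15
  weight(Y=4) = 11/60
Total weight = 1/15 + 11/60 + 1/15 + 11/60 = 1/2
P(Y=1 | obs) = 1/15 / 1/2 = 2/15
P(Y=2 | obs) = 11/60 / 1/2 = 11/30
P(Y=3 | obs) = 1/15 / 1/2 = 2/15
P(Y=4 | obs) = 11/60 / 1/2 = 11/30

P(Y=1) = 2/15, P(Y=2) = 11/30, P(Y=3) = 2/15, P(Y=4) = 11/30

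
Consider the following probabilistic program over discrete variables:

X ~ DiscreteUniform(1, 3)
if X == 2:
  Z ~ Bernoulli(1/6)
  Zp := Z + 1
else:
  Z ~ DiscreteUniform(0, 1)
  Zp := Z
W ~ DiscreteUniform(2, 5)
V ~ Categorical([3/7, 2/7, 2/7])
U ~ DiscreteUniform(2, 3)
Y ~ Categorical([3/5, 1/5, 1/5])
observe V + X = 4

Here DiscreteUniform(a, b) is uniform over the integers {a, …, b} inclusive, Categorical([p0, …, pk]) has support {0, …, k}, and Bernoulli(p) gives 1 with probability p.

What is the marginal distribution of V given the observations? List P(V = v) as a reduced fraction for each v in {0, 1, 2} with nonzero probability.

Enumerate traces; 96 have nonzero weight after conditioning:
  (X=2, Z=0, W=2, V=2, U=2, Y=0) weight 1/168
  (X=2, Z=0, W=2, V=2, U=2, Y=1) weight 1/504
  (X=2, Z=0, W=2, V=2, U=2, Y=2) weight 1/504
  (X=2, Z=0, W=2, V=2, U=3, Y=0) weight 1/168
  (X=2, Z=0, W=2, V=2, U=3, Y=1) weight 1/504
  (X=2, Z=0, W=2, V=2, U=3, Y=2) weight 1/504
  (X=2, Z=0, W=3, V=2, U=2, Y=0) weight 1/168
  (X=2, Z=0, W=3, V=2, U=2, Y=1) weight 1/504
  (X=3, Z=0, W=2, V=1, U=2, Y=0) weight 1/280
  … 87 more
Group by V:
  weight(V=1) = 2/21
  weight(V=2) = 2/21
Total weight = 2/21 + 2/21 = 4/21
P(V=1 | obs) = 2/21 / 4/21 = 1/2
P(V=2 | obs) = 2/21 / 4/21 = 1/2

P(V=1) = 1/2, P(V=2) = 1/2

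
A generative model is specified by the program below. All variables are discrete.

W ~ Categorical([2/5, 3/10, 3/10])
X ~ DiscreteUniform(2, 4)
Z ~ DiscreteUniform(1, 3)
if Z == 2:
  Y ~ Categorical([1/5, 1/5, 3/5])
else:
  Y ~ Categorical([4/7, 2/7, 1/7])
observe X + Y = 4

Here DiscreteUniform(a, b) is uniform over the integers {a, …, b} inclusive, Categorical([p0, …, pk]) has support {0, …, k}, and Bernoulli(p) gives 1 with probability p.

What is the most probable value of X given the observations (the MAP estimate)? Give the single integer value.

Enumerate traces; 27 have nonzero weight after conditioning:
  (W=0, X=2, Z=1, Y=2) weight 2/315
  (W=0, X=2, Z=2, Y=2) weight 2/75
  (W=0, X=2, Z=3, Y=2) weight 2/315
  (W=0, X=3, Z=1, Y=1) weight 4/315
  (W=0, X=3, Z=2, Y=1) weight 2/225
  (W=0, X=3, Z=3, Y=1) weight 4/315
  (W=0, X=4, Z=1, Y=0) weight 8/315
  (W=0, X=4, Z=2, Y=0) weight 2/225
  … 19 more
Group by X:
  weight(X=2) = 31/315
  weight(X=3) = 3/35
  weight(X=4) = 47/315
Total weight = 31/315 + 3/35 + 47/315 = 1/3
P(X=2 | obs) = 31/315 / 1/3 = 31/105
P(X=3 | obs) = 3/35 / 1/3 = 9/35
P(X=4 | obs) = 47/315 / 1/3 = 47/105
argmax = 4

argmax_v P(X = v | obs) = 4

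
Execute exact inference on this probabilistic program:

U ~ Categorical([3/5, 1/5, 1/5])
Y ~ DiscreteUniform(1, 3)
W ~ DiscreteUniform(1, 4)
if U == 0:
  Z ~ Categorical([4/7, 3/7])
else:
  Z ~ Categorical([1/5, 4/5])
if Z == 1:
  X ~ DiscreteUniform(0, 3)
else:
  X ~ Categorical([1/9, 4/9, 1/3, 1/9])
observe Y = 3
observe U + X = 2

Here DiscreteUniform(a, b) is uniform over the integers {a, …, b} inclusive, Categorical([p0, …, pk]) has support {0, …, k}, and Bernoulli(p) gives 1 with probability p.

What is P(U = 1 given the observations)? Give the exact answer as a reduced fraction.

P(U = 1 | obs) = 364/1769

Enumerate traces; 24 have nonzero weight after conditioning:
  (U=0, Y=3, W=1, Z=0, X=2) weight 1/105
  (U=0, Y=3, W=1, Z=1, X=2) weight 3/560
  (U=0, Y=3, W=2, Z=0, X=2) weight 1/105
  (U=0, Y=3, W=2, Z=1, X=2) weight 3/560
  (U=0, Y=3, W=3, Z=0, X=2) weight 1/105
  (U=0, Y=3, W=3, Z=1, X=2) weight 3/560
  (U=0, Y=3, W=4, Z=0, X=2) weight 1/105
  (U=0, Y=3, W=4, Z=1, X=2) weight 3/560
  (U=1, Y=3, W=1, Z=0, X=1) weight 1/675
  (U=2, Y=3, W=1, Z=0, X=0) weight 1/2700
  … 14 more
Group by U:
  weight(U=0) = 5/84
  weight(U=1) = 13/675
  weight(U=2) = 2/135
Total weight = 5/84 + 13/675 + 2/135 = 1769/18900
P(U=0 | obs) = 5/84 / 1769/18900 = 1125/1769
P(U=1 | obs) = 13/675 / 1769/18900 = 364/1769
P(U=2 | obs) = 2/135 / 1769/18900 = 280/1769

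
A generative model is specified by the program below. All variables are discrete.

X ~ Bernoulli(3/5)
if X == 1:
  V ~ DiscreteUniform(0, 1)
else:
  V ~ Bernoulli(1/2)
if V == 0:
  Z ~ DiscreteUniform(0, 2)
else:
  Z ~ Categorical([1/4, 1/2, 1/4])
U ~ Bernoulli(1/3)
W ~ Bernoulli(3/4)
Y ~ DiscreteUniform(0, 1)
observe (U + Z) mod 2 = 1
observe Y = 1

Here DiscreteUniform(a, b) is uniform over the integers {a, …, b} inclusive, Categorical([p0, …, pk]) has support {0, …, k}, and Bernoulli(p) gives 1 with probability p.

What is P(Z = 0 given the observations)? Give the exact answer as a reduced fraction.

P(Z = 0 | obs) = 7/34

Enumerate traces; 24 have nonzero weight after conditioning:
  (X=0, V=0, Z=0, U=1, W=0, Y=1) weight 1/360
  (X=0, V=0, Z=0, U=1, W=1, Y=1) weight 1/120
  (X=0, V=0, Z=1, U=0, W=0, Y=1) weight 1/180
  (X=0, V=0, Z=1, U=0, W=1, Y=1) weight 1/60
  (X=0, V=0, Z=2, U=1, W=0, Y=1) weight 1/360
  (X=0, V=0, Z=2, U=1, W=1, Y=1) weight 1/120
  (X=0, V=1, Z=0, U=1, W=0, Y=1) weight 1/480
  (X=0, V=1, Z=0, U=1, W=1, Y=1) weight 1/160
  … 16 more
Group by Z:
  weight(Z=0) = 7/144
  weight(Z=1) = 5/36
  weight(Z=2) = 7/144
Total weight = 7/144 + 5/36 + 7/144 = 17/72
P(Z=0 | obs) = 7/144 / 17/72 = 7/34
P(Z=1 | obs) = 5/36 / 17/72 = 10/17
P(Z=2 | obs) = 7/144 / 17/72 = 7/34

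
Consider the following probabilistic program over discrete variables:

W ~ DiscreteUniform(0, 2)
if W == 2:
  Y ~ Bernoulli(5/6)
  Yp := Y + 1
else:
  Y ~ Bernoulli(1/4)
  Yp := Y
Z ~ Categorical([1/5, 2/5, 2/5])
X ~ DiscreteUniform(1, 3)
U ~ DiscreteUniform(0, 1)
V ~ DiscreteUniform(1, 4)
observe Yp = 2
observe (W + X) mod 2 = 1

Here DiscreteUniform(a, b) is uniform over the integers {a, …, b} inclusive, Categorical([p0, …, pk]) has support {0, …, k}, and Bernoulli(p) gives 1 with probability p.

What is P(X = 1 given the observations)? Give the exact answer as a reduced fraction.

P(X = 1 | obs) = 1/2

Enumerate traces; 48 have nonzero weight after conditioning:
  (W=2, Y=1, Z=0, X=1, U=0, V=1) weight 1/432
  (W=2, Y=1, Z=0, X=1, U=0, V=2) weight 1/432
  (W=2, Y=1, Z=0, X=1, U=0, V=3) weight 1/432
  (W=2, Y=1, Z=0, X=1, U=0, V=4) weight 1/432
  (W=2, Y=1, Z=0, X=1, U=1, V=1) weight 1/432
  (W=2, Y=1, Z=0, X=1, U=1, V=2) weight 1/432
  (W=2, Y=1, Z=0, X=1, U=1, V=3) weight 1/432
  (W=2, Y=1, Z=0, X=1, U=1, V=4) weight 1/432
  (W=2, Y=1, Z=0, X=3, U=0, V=1) weight 1/432
  … 39 more
Group by X:
  weight(X=1) = 5/54
  weight(X=3) = 5/54
Total weight = 5/54 + 5/54 = 5/27
P(X=1 | obs) = 5/54 / 5/27 = 1/2
P(X=3 | obs) = 5/54 / 5/27 = 1/2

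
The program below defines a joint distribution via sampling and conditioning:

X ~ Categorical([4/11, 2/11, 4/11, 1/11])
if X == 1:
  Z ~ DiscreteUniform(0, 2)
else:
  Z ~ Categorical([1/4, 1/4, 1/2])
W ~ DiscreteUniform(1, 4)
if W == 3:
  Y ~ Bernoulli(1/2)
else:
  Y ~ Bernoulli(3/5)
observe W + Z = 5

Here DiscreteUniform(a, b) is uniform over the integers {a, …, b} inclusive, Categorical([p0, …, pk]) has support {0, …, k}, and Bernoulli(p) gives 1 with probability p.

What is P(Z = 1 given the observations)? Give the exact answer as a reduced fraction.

Enumerate traces; 16 have nonzero weight after conditioning:
  (X=0, Z=1, W=4, Y=0) weight 1/110
  (X=0, Z=1, W=4, Y=1) weight 3/220
  (X=0, Z=2, W=3, Y=0) weight 1/44
  (X=0, Z=2, W=3, Y=1) weight 1/44
  (X=1, Z=1, W=4, Y=0) weight 1/165
  (X=1, Z=1, W=4, Y=1) weight 1/110
  (X=1, Z=2, W=3, Y=0) weight 1/132
  (X=1, Z=2, W=3, Y=1) weight 1/132
  … 8 more
Group by Z:
  weight(Z=1) = 35/528
  weight(Z=2) = 31/264
Total weight = 35/528 + 31/264 = 97/528
P(Z=1 | obs) = 35/528 / 97/528 = 35/97
P(Z=2 | obs) = 31/264 / 97/528 = 62/97

P(Z = 1 | obs) = 35/97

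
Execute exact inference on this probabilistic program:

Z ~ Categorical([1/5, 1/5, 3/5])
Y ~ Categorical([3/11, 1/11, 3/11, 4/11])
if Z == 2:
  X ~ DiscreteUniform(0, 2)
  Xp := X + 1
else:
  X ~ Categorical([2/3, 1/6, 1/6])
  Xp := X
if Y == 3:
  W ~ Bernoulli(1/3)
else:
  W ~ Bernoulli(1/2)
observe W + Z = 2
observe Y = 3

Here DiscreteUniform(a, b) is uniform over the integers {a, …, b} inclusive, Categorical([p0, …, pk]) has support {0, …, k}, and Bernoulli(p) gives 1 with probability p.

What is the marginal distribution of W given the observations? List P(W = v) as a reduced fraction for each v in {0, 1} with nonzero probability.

P(W=0) = 6/7, P(W=1) = 1/7

Enumerate traces; 6 have nonzero weight after conditioning:
  (Z=1, Y=3, X=0, W=1) weight 8/495
  (Z=1, Y=3, X=1, W=1) weight 2/495
  (Z=1, Y=3, X=2, W=1) weight 2/495
  (Z=2, Y=3, X=0, W=0) weight 8/165
  (Z=2, Y=3, X=1, W=0) weight 8/165
  (Z=2, Y=3, X=2, W=0) weight 8/165
Group by W:
  weight(W=0) = 8/55
  weight(W=1) = 4/165
Total weight = 8/55 + 4/165 = 28/165
P(W=0 | obs) = 8/55 / 28/165 = 6/7
P(W=1 | obs) = 4/165 / 28/165 = 1/7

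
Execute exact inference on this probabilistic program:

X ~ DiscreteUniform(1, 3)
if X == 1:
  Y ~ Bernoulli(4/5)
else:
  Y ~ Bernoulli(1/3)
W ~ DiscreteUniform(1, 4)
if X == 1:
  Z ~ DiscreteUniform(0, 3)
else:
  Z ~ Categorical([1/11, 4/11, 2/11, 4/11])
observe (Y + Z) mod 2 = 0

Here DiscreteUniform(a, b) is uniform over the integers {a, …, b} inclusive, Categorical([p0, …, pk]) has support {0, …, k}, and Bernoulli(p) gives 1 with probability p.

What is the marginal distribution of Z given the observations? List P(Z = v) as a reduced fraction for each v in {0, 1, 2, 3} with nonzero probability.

P(Z=0) = 113/890, P(Z=1) = 146/445, P(Z=2) = 193/890, P(Z=3) = 146/445

Enumerate traces; 48 have nonzero weight after conditioning:
  (X=1, Y=0, W=1, Z=0) weight 1/240
  (X=1, Y=0, W=1, Z=2) weight 1/240
  (X=1, Y=0, W=2, Z=0) weight 1/240
  (X=1, Y=0, W=2, Z=2) weight 1/240
  (X=1, Y=0, W=3, Z=0) weight 1/240
  (X=1, Y=0, W=3, Z=2) weight 1/240
  (X=1, Y=0, W=4, Z=0) weight 1/240
  (X=1, Y=0, W=4, Z=2) weight 1/240
  (X=1, Y=1, W=1, Z=1) weight 1/60
  (X=1, Y=1, W=1, Z=3) weight 1/60
  … 38 more
Group by Z:
  weight(Z=0) = 113/1980
  weight(Z=1) = 73/495
  weight(Z=2) = 193/1980
  weight(Z=3) = 73/495
Total weight = 113/1980 + 73/495 + 193/1980 + 73/495 = 89/198
P(Z=0 | obs) = 113/1980 / 89/198 = 113/890
P(Z=1 | obs) = 73/495 / 89/198 = 146/445
P(Z=2 | obs) = 193/1980 / 89/198 = 193/890
P(Z=3 | obs) = 73/495 / 89/198 = 146/445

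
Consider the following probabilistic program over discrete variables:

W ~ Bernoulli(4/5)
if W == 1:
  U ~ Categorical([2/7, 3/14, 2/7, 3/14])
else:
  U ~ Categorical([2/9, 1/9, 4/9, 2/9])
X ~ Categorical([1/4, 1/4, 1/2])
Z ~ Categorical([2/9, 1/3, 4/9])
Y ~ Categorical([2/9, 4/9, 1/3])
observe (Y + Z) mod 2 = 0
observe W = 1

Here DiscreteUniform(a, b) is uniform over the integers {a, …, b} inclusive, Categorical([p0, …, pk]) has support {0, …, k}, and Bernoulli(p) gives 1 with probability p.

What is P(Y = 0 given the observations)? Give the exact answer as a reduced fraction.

Enumerate traces; 60 have nonzero weight after conditioning:
  (W=1, U=0, X=0, Z=0, Y=0) weight 8/2835
  (W=1, U=0, X=0, Z=0, Y=2) weight 4/945
  (W=1, U=0, X=0, Z=1, Y=1) weight 8/945
  (W=1, U=0, X=0, Z=2, Y=0) weight 16/2835
  (W=1, U=0, X=0, Z=2, Y=2) weight 8/945
  (W=1, U=0, X=1, Z=0, Y=0) weight 8/2835
  (W=1, U=0, X=1, Z=0, Y=2) weight 4/945
  (W=1, U=0, X=1, Z=1, Y=1) weight 8/945
  … 52 more
Group by Y:
  weight(Y=0) = 16/135
  weight(Y=1) = 16/135
  weight(Y=2) = 8/45
Total weight = 16/135 + 16/135 + 8/45 = 56/135
P(Y=0 | obs) = 16/135 / 56/135 = 2/7
P(Y=1 | obs) = 16/135 / 56/135 = 2/7
P(Y=2 | obs) = 8/45 / 56/135 = 3/7

P(Y = 0 | obs) = 2/7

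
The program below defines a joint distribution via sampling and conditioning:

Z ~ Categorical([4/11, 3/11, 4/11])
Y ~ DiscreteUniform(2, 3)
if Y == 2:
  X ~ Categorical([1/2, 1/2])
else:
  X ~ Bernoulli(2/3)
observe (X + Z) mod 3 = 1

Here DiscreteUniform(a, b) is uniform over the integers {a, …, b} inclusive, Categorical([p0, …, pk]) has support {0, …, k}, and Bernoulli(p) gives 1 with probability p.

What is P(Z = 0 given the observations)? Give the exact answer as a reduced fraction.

Enumerate traces; 4 have nonzero weight after conditioning:
  (Z=0, Y=2, X=1) weight 1/11
  (Z=0, Y=3, X=1) weight 4/33
  (Z=1, Y=2, X=0) weight 3/44
  (Z=1, Y=3, X=0) weight 1/22
Group by Z:
  weight(Z=0) = 7/33
  weight(Z=1) = 5/44
Total weight = 7/33 + 5/44 = 43/132
P(Z=0 | obs) = 7/33 / 43/132 = 28/43
P(Z=1 | obs) = 5/44 / 43/132 = 15/43

P(Z = 0 | obs) = 28/43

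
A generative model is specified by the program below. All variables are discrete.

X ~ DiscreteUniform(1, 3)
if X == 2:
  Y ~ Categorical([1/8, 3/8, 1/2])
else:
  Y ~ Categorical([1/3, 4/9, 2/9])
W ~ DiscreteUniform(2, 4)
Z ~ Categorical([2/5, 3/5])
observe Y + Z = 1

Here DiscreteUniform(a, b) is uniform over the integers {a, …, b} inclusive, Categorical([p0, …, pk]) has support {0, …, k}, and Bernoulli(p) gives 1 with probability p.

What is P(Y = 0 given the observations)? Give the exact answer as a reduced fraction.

P(Y = 0 | obs) = 171/353

Enumerate traces; 18 have nonzero weight after conditioning:
  (X=1, Y=0, W=2, Z=1) weight 1/45
  (X=1, Y=0, W=3, Z=1) weight 1/45
  (X=1, Y=0, W=4, Z=1) weight 1/45
  (X=1, Y=1, W=2, Z=0) weight 8/405
  (X=1, Y=1, W=3, Z=0) weight 8/405
  (X=1, Y=1, W=4, Z=0) weight 8/405
  (X=2, Y=0, W=2, Z=1) weight 1/120
  (X=2, Y=0, W=3, Z=1) weight 1/120
  … 10 more
Group by Y:
  weight(Y=0) = 19/120
  weight(Y=1) = 91/540
Total weight = 19/120 + 91/540 = 353/1080
P(Y=0 | obs) = 19/120 / 353/1080 = 171/353
P(Y=1 | obs) = 91/540 / 353/1080 = 182/353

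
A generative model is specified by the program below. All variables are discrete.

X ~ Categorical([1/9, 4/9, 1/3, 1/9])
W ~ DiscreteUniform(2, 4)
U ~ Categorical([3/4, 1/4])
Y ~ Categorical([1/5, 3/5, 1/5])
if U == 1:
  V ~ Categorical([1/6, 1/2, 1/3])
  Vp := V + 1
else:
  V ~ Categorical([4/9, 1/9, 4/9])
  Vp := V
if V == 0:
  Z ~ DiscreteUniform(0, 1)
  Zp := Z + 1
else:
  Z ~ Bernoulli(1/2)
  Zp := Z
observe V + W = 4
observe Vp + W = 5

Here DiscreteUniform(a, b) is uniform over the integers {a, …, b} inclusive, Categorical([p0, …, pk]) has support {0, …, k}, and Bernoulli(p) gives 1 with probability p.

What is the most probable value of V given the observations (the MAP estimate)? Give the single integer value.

Enumerate traces; 72 have nonzero weight after conditioning:
  (X=0, W=2, U=1, Y=0, V=2, Z=0) weight 1/3240
  (X=0, W=2, U=1, Y=0, V=2, Z=1) weight 1/3240
  (X=0, W=2, U=1, Y=1, V=2, Z=0) weight 1/1080
  (X=0, W=2, U=1, Y=1, V=2, Z=1) weight 1/1080
  (X=0, W=2, U=1, Y=2, V=2, Z=0) weight 1/3240
  (X=0, W=2, U=1, Y=2, V=2, Z=1) weight 1/3240
  (X=0, W=3, U=1, Y=0, V=1, Z=0) weight 1/2160
  (X=0, W=3, U=1, Y=0, V=1, Z=1) weight 1/2160
  (X=0, W=4, U=1, Y=0, V=0, Z=0) weight 1/6480
  … 63 more
Group by V:
  weight(V=0) = 1/72
  weight(V=1) = 1/24
  weight(V=2) = 1/36
Total weight = 1/72 + 1/24 + 1/36 = 1/12
P(V=0 | obs) = 1/72 / 1/12 = 1/6
P(V=1 | obs) = 1/24 / 1/12 = 1/2
P(V=2 | obs) = 1/36 / 1/12 = 1/3
argmax = 1

argmax_v P(V = v | obs) = 1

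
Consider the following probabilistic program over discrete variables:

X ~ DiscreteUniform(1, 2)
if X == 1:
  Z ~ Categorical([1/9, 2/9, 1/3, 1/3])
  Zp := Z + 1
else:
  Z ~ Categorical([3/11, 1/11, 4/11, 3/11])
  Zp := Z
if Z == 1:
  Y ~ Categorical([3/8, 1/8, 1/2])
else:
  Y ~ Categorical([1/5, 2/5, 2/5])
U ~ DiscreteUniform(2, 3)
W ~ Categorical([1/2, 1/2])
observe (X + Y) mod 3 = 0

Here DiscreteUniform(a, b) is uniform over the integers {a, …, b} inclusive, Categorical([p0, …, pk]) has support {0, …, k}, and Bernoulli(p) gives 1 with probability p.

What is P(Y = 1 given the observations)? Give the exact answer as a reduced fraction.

P(Y = 1 | obs) = 135/287

Enumerate traces; 32 have nonzero weight after conditioning:
  (X=1, Z=0, Y=2, U=2, W=0) weight 1/180
  (X=1, Z=0, Y=2, U=2, W=1) weight 1/180
  (X=1, Z=0, Y=2, U=3, W=0) weight 1/180
  (X=1, Z=0, Y=2, U=3, W=1) weight 1/180
  (X=1, Z=1, Y=2, U=2, W=0) weight 1/72
  (X=1, Z=1, Y=2, U=2, W=1) weight 1/72
  (X=1, Z=1, Y=2, U=3, W=0) weight 1/72
  (X=1, Z=1, Y=2, U=3, W=1) weight 1/72
  (X=2, Z=0, Y=1, U=2, W=0) weight 3/220
  … 23 more
Group by Y:
  weight(Y=1) = 3/16
  weight(Y=2) = 19/90
Total weight = 3/16 + 19/90 = 287/720
P(Y=1 | obs) = 3/16 / 287/720 = 135/287
P(Y=2 | obs) = 19/90 / 287/720 = 152/287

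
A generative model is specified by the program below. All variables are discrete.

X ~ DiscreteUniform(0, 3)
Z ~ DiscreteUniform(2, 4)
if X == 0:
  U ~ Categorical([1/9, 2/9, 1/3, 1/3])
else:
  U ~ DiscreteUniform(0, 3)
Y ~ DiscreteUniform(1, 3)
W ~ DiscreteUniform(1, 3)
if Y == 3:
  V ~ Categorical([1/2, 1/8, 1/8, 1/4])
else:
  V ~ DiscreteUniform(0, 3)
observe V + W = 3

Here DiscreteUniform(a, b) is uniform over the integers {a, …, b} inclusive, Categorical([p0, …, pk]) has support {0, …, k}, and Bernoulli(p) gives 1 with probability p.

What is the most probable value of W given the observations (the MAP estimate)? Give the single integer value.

argmax_v P(W = v | obs) = 3

Enumerate traces; 432 have nonzero weight after conditioning:
  (X=0, Z=2, U=0, Y=1, W=1, V=2) weight 1/3888
  (X=0, Z=2, U=0, Y=1, W=2, V=1) weight 1/3888
  (X=0, Z=2, U=0, Y=1, W=3, V=0) weight 1/3888
  (X=0, Z=2, U=0, Y=2, W=1, V=2) weight 1/3888
  (X=0, Z=2, U=0, Y=2, W=2, V=1) weight 1/3888
  (X=0, Z=2, U=0, Y=2, W=3, V=0) weight 1/3888
  (X=0, Z=2, U=0, Y=3, W=1, V=2) weight 1/7776
  (X=0, Z=2, U=0, Y=3, W=2, V=1) weight 1/7776
  … 424 more
Group by W:
  weight(W=1) = 5/72
  weight(W=2) = 5/72
  weight(W=3) = 1/9
Total weight = 5/72 + 5/72 + 1/9 = 1/4
P(W=1 | obs) = 5/72 / 1/4 = 5/18
P(W=2 | obs) = 5/72 / 1/4 = 5/18
P(W=3 | obs) = 1/9 / 1/4 = 4/9
argmax = 3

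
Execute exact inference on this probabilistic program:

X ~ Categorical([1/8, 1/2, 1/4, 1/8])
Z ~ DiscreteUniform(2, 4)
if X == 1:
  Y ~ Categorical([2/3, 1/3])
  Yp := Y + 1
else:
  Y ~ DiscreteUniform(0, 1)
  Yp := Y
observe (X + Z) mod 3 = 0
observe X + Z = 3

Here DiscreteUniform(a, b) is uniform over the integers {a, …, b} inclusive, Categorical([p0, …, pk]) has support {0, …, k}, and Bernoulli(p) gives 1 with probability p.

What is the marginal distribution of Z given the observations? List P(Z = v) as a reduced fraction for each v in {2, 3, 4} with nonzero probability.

P(Z=2) = 4/5, P(Z=3) = 1/5

Enumerate traces; 4 have nonzero weight after conditioning:
  (X=0, Z=3, Y=0) weight 1/48
  (X=0, Z=3, Y=1) weight 1/48
  (X=1, Z=2, Y=0) weight 1/9
  (X=1, Z=2, Y=1) weight 1/18
Group by Z:
  weight(Z=2) = 1/6
  weight(Z=3) = 1/24
Total weight = 1/6 + 1/24 = 5/24
P(Z=2 | obs) = 1/6 / 5/24 = 4/5
P(Z=3 | obs) = 1/24 / 5/24 = 1/5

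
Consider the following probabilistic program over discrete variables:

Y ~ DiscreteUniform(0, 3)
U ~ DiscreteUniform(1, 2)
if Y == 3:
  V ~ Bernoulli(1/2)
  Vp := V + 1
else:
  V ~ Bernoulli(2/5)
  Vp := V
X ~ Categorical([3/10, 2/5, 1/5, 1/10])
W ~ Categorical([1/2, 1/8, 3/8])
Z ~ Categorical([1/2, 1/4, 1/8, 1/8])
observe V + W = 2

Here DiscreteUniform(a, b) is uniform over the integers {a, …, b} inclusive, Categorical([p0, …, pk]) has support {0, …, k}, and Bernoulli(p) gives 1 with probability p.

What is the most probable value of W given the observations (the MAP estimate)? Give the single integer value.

argmax_v P(W = v | obs) = 2

Enumerate traces; 256 have nonzero weight after conditioning:
  (Y=0, U=1, V=0, X=0, W=2, Z=0) weight 27/6400
  (Y=0, U=1, V=0, X=0, W=2, Z=1) weight 27/12800
  (Y=0, U=1, V=0, X=0, W=2, Z=2) weight 27/25600
  (Y=0, U=1, V=0, X=0, W=2, Z=3) weight 27/25600
  (Y=0, U=1, V=0, X=1, W=2, Z=0) weight 9/1600
  (Y=0, U=1, V=0, X=1, W=2, Z=1) weight 9/3200
  (Y=0, U=1, V=0, X=1, W=2, Z=2) weight 9/6400
  (Y=0, U=1, V=0, X=1, W=2, Z=3) weight 9/6400
  (Y=0, U=1, V=1, X=0, W=1, Z=0) weight 3/3200
  … 247 more
Group by W:
  weight(W=1) = 17/320
  weight(W=2) = 69/320
Total weight = 17/320 + 69/320 = 43/160
P(W=1 | obs) = 17/320 / 43/160 = 17/86
P(W=2 | obs) = 69/320 / 43/160 = 69/86
argmax = 2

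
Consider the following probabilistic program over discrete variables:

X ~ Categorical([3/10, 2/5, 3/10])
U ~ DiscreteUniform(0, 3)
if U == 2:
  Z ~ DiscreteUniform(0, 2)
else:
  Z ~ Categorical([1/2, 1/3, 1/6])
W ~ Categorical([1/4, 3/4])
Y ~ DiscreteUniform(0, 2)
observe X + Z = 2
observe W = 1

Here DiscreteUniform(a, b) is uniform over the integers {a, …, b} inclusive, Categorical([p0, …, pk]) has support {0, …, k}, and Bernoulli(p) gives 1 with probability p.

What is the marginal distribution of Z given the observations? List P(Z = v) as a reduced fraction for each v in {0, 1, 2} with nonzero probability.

Enumerate traces; 36 have nonzero weight after conditioning:
  (X=0, U=0, Z=2, W=1, Y=0) weight 1/320
  (X=0, U=0, Z=2, W=1, Y=1) weight 1/320
  (X=0, U=0, Z=2, W=1, Y=2) weight 1/320
  (X=0, U=1, Z=2, W=1, Y=0) weight 1/320
  (X=0, U=1, Z=2, W=1, Y=1) weight 1/320
  (X=0, U=1, Z=2, W=1, Y=2) weight 1/320
  (X=0, U=2, Z=2, W=1, Y=0) weight 1/160
  (X=0, U=2, Z=2, W=1, Y=1) weight 1/160
  (X=1, U=0, Z=1, W=1, Y=0) weight 1/120
  (X=2, U=0, Z=0, W=1, Y=0) weight 3/320
  … 26 more
Group by Z:
  weight(Z=0) = 33/320
  weight(Z=1) = 1/10
  weight(Z=2) = 3/64
Total weight = 33/320 + 1/10 + 3/64 = 1/4
P(Z=0 | obs) = 33/320 / 1/4 = 33/80
P(Z=1 | obs) = 1/10 / 1/4 = 2/5
P(Z=2 | obs) = 3/64 / 1/4 = 3/16

P(Z=0) = 33/80, P(Z=1) = 2/5, P(Z=2) = 3/16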